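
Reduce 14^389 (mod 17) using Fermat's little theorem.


Fermat's little theorem: if p is prime and gcd(a,p)=1, then a^(p-1) ≡ 1 (mod p)
p = 17 is prime, gcd(14,17) = 1
Reduce exponent: 389 mod 16 = 5
So 14^389 ≡ 14^5 (mod 17)
14^5 mod 17 = 12

14^389 ≡ 12 (mod 17)


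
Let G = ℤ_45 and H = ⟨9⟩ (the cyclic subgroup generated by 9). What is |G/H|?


|⟨9⟩| = n / gcd(9, 45) = 45 / 9 = 5
H is normal (ℤ_45 is abelian).
|G/H| = |G| / |H| = 45 / 5 = 9

|G/H| = 9


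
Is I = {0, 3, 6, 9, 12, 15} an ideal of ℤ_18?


Check ideal conditions for I = {0, 3, 6, 9, 12, 15} in ℤ_18:
(1) I is an additive subgroup? Yes
(2) For r ∈ ℤ_18 and a ∈ I: r·a ∈ I? Yes

Yes, I is an ideal of ℤ_18


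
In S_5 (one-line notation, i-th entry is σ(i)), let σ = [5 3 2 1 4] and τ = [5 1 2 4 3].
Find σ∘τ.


σ∘τ: apply τ first, then σ
1 →τ 5 →σ 4
2 →τ 1 →σ 5
3 →τ 2 →σ 3
4 →τ 4 →σ 1
5 →τ 3 →σ 2

σ∘τ = [4 5 3 1 2]


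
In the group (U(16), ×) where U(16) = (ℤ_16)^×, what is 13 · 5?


Operation: multiplication mod 16
13 · 5 = (a × b) mod 16 with a = 13, b = 5

13 · 5 = 1


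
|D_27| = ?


|D_n| = 2n (n rotations and n reflections)
|D_27| = 2×27 = 54

|D_27| = 54


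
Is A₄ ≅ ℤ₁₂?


Comparing A₄ and ℤ₁₂:
A₄ is non-abelian, ℤ₁₂ is abelian

No, A₄ ≇ ℤ₁₂


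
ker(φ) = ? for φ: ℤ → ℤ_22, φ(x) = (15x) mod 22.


Kernel = preimage of identity
ker(φ) = {x ∈ ℤ : 15x ≡ 0 (mod 22)}. gcd(15,22) = 1, so 15x ≡ 0 (mod 22) ⟺ x ≡ 0 (mod 22/1 = 22). Hence ker(φ) = 22ℤ

ker(φ) = 22ℤ


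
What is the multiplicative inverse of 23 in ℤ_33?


Use the extended Euclidean algorithm to write 1 = 23·s + 33·t; then s mod 33 is the inverse.
Euclidean algorithm:
  23 = 0·33 + 23
  33 = 1·23 + 10
  23 = 2·10 + 3
  10 = 3·3 + 1
  3 = 3·1 + 0
gcd(23,33) = 1
Back-substitution gives: 23·(-10) + 33·(7) = 1
So 23⁻¹ ≡ -10 ≡ 23 (mod 33)
Check: 23 × 23 = 529 ≡ 1 (mod 33) ✓

23⁻¹ ≡ 23 (mod 33)


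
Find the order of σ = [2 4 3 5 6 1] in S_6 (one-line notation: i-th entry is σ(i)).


Cycle decomposition: (1 2 4 5 6)
Cycle lengths: 5
Order = lcm(5) = 5

ord(σ) = 5


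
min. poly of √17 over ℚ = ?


√17 satisfies x² - 17 = 0, irreducible over ℚ since 17 is squarefree

Minimal polynomial: x² - 17


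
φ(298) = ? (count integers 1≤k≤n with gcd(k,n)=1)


Factor n: 298 = 2 × 149
φ(n) = n · ∏(1 - 1/p) over distinct primes p | n
φ(298) = 298 · (1 - 1/2) · (1 - 1/149) = 148

φ(298) = 148


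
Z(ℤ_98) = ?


Z(G) = {g ∈ G | gx = xg for all x ∈ G}
ℤ_98 is abelian, so Z(G) = G

Z(ℤ_98) = ℤ_98


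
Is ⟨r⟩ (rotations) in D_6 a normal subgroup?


H = ⟨r⟩ (rotations) in D_6
The rotation subgroup ⟨r⟩ has index 2 in D_6, so it is normal

Yes, normal subgroup


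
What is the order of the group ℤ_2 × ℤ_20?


|A × B| = |A| · |B|
|ℤ_2 × ℤ_20| = 2 × 20 = 40

|ℤ_2 × ℤ_20| = 40


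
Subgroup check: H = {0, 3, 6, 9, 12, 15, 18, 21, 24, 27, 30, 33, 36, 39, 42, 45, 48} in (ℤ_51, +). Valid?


Subgroup test for H = {0, 3, 6, 9, 12, 15, 18, 21, 24, 27, 30, 33, 36, 39, 42, 45, 48} in (ℤ_51, +):
(1) 0 ∈ H? Yes
(2) Closure: for all a,b ∈ H, (a+b) mod 51 ∈ H? Yes
(3) Inverses: for all a ∈ H, -a mod 51 ∈ H? Yes

Yes, H is a subgroup of ℤ_51


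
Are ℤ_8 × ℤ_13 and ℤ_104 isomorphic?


Comparing ℤ_8 × ℤ_13 and ℤ_104:
gcd(8,13) = 1, so ℤ_8 × ℤ_13 ≅ ℤ_104 (CRT)

Yes, ℤ_8 × ℤ_13 ≅ ℤ_104


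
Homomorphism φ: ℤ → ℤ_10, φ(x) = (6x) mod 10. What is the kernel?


Kernel = preimage of identity
ker(φ) = {x ∈ ℤ : 6x ≡ 0 (mod 10)}. gcd(6,10) = 2, so 6x ≡ 0 (mod 10) ⟺ x ≡ 0 (mod 10/2 = 5). Hence ker(φ) = 5ℤ

ker(φ) = 5ℤ


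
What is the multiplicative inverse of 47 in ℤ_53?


Use the extended Euclidean algorithm to write 1 = 47·s + 53·t; then s mod 53 is the inverse.
Euclidean algorithm:
  47 = 0·53 + 47
  53 = 1·47 + 6
  47 = 7·6 + 5
  6 = 1·5 + 1
  5 = 5·1 + 0
gcd(47,53) = 1
Back-substitution gives: 47·(-9) + 53·(8) = 1
So 47⁻¹ ≡ -9 ≡ 44 (mod 53)
Check: 47 × 44 = 2068 ≡ 1 (mod 53) ✓

47⁻¹ ≡ 44 (mod 53)


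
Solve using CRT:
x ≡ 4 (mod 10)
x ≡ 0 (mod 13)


m₁ = 10, m₂ = 13, gcd = 1, so CRT applies. M = m₁·m₂ = 130
Let M₁ = M/m₁ = 13, M₂ = M/m₂ = 10
Find y₁ ≡ M₁⁻¹ (mod m₁): 13⁻¹ ≡ 7 (mod 10)
Find y₂ ≡ M₂⁻¹ (mod m₂): 10⁻¹ ≡ 4 (mod 13)
x = a₁·M₁·y₁ + a₂·M₂·y₂ = 4·13·7 + 0·10·4 = 364
Reduce mod 130: x ≡ 104
Check: 104 mod 10 = 4 ✓, 104 mod 13 = 0 ✓

x ≡ 104 (mod 130)


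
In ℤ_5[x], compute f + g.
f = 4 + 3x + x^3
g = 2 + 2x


Add coefficients mod 5:
x^0: 4 + 2 = 1 (mod 5)
x^1: 3 + 2 = 0 (mod 5)
x^2: 0 + 0 = 0 (mod 5)
x^3: 1 + 0 = 1 (mod 5)
Result: 1 + x^3

f + g = 1 + x^3


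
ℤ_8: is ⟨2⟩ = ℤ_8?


g generates ℤ_n iff gcd(g, n) = 1
gcd(2, 8) = 2
Since gcd = 2 ≠ 1, ⟨2⟩ has order 4 < 8, so 2 is not a generator.

No, 2 does not generate ℤ_8


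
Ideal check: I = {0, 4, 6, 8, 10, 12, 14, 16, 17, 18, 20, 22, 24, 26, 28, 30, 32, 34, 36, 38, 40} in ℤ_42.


Check ideal conditions for I = {0, 4, 6, 8, 10, 12, 14, 16, 17, 18, 20, 22, 24, 26, 28, 30, 32, 34, 36, 38, 40} in ℤ_42:
(1) I is an additive subgroup? No
(2) For r ∈ ℤ_42 and a ∈ I: r·a ∈ I? No  [counterexample: r=2, a=22, r·a mod 42 = 2 ∉ I]

No, I is not an ideal of ℤ_42


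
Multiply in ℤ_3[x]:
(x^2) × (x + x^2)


Expand and collect like terms; reduce coefficients mod 3:
x^0: 0·0 = 0 ≡ 0 (mod 3)
x^1: 0·1 + 0·0 = 0 ≡ 0 (mod 3)
x^2: 0·1 + 0·1 + 1·0 = 0 ≡ 0 (mod 3)
x^3: 0·1 + 1·1 = 1 ≡ 1 (mod 3)
x^4: 1·1 = 1 ≡ 1 (mod 3)
Result: x^3 + x^4

f · g = x^3 + x^4


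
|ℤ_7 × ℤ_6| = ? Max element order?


|ℤ_7 × ℤ_6| = 7 × 6 = 42
Max element order = lcm(7,6) = 42
Cyclic? Yes (gcd=1)

|ℤ_7×ℤ_6| = 42, max element order = 42


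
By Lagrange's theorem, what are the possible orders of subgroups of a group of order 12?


Lagrange's theorem: |H| divides |G|
|G| = 12
Divisors of 12: 1, 2, 3, 4, 6, 12

Possible subgroup orders: {1, 2, 3, 4, 6, 12}


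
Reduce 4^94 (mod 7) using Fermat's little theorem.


Fermat's little theorem: if p is prime and gcd(a,p)=1, then a^(p-1) ≡ 1 (mod p)
p = 7 is prime, gcd(4,7) = 1
Reduce exponent: 94 mod 6 = 4
So 4^94 ≡ 4^4 (mod 7)
4^4 mod 7 = 4

4^94 ≡ 4 (mod 7)


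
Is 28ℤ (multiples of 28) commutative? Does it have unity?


28ℤ is a commutative ring under +,× but has no multiplicative identity (1 ∉ 28ℤ); it has no zero divisors, but without unity it is not an integral domain
Commutative: Yes
Integral domain: No
Has unity: No

28ℤ (multiples of 28): Commutative=Yes, Unity=No


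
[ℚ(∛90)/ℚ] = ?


∛90 has minimal polynomial x³ - 90 (irreducible over ℚ since 90 is not a perfect cube)

[ℚ(∛90)/ℚ] = 3


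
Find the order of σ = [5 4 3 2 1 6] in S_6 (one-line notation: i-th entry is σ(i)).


Cycle decomposition: (1 5) (2 4)
Cycle lengths: 2, 2
Order = lcm(2, 2) = 2

ord(σ) = 2


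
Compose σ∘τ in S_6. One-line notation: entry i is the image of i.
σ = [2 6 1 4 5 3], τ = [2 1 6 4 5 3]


σ∘τ: apply τ first, then σ
1 →τ 2 →σ 6
2 →τ 1 →σ 2
3 →τ 6 →σ 3
4 →τ 4 →σ 4
5 →τ 5 →σ 5
6 →τ 3 →σ 1

σ∘τ = [6 2 3 4 5 1]


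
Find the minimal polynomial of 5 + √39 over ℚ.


Let α = 5 + √39. Then α - 5 = √39, so (α - 5)² = 39, giving α² - 10α - 14 = 0. Degree 2 and α ∉ ℚ, so this is the minimal polynomial.

Minimal polynomial: x² - 10x - 14


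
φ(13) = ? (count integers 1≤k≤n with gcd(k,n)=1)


φ(n) = count of k ∈ {1,...,n} with gcd(k,n)=1
Coprimes to 13: {1, 2, 3, 4, 5, 6, 7, 8, 9, 10, 11, 12}
Count: 12

φ(13) = 12


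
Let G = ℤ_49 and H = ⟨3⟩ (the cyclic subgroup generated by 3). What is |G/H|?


|⟨3⟩| = n / gcd(3, 49) = 49 / 1 = 49
H is normal (ℤ_49 is abelian).
|G/H| = |G| / |H| = 49 / 49 = 1

|G/H| = 1


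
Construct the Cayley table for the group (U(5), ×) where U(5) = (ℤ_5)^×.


Elements: {1, 2, 3, 4}
Operation: multiplication mod 5
Entry (a, b) = (a × b) mod 5

Cayley table:
  | 1 | 2 | 3 | 4
1 | 1 | 2 | 3 | 4
2 | 2 | 4 | 1 | 3
3 | 3 | 1 | 4 | 2
4 | 4 | 3 | 2 | 1


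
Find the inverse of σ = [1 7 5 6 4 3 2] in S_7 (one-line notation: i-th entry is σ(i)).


To find σ⁻¹, swap domain and range:
σ(1) = 1 → σ⁻¹(1) = 1
σ(2) = 7 → σ⁻¹(7) = 2
σ(3) = 5 → σ⁻¹(5) = 3
σ(4) = 6 → σ⁻¹(6) = 4
σ(5) = 4 → σ⁻¹(4) = 5
σ(6) = 3 → σ⁻¹(3) = 6
σ(7) = 2 → σ⁻¹(2) = 7

σ⁻¹ = [1 7 6 5 3 4 2]


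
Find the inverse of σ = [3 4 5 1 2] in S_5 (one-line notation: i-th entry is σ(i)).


To find σ⁻¹, swap domain and range:
σ(1) = 3 → σ⁻¹(3) = 1
σ(2) = 4 → σ⁻¹(4) = 2
σ(3) = 5 → σ⁻¹(5) = 3
σ(4) = 1 → σ⁻¹(1) = 4
σ(5) = 2 → σ⁻¹(2) = 5

σ⁻¹ = [4 5 1 2 3]


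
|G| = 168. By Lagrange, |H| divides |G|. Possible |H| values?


Lagrange's theorem: |H| divides |G|
|G| = 168
Divisors of 168: 1, 2, 3, 4, 6, 7, 8, 12, 14, 21, 24, 28, 42, 56, 84, 168

Possible subgroup orders: {1, 2, 3, 4, 6, 7, 8, 12, 14, 21, 24, 28, 42, 56, 84, 168}


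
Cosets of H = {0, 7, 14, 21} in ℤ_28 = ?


H = {0, 7, 14, 21}, |H| = 4
Number of cosets = |G|/|H| = 28/4 = 7
0 + H = {0, 7, 14, 21}
1 + H = {1, 8, 15, 22}
2 + H = {2, 9, 16, 23}
3 + H = {3, 10, 17, 24}
4 + H = {4, 11, 18, 25}
5 + H = {5, 12, 19, 26}
6 + H = {6, 13, 20, 27}

Cosets: 0+H={0,7,14,21}; 1+H={1,8,15,22}; 2+H={2,9,16,23}; 3+H={3,10,17,24}; 4+H={4,11,18,25}; 5+H={5,12,19,26}; 6+H={6,13,20,27}


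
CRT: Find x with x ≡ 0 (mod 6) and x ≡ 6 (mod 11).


m₁ = 6, m₂ = 11, gcd = 1, so CRT applies. M = m₁·m₂ = 66
Let M₁ = M/m₁ = 11, M₂ = M/m₂ = 6
Find y₁ ≡ M₁⁻¹ (mod m₁): 11⁻¹ ≡ 5 (mod 6)
Find y₂ ≡ M₂⁻¹ (mod m₂): 6⁻¹ ≡ 2 (mod 11)
x = a₁·M₁·y₁ + a₂·M₂·y₂ = 0·11·5 + 6·6·2 = 72
Reduce mod 66: x ≡ 6
Check: 6 mod 6 = 0 ✓, 6 mod 11 = 6 ✓

x ≡ 6 (mod 66)


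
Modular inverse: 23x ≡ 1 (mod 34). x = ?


Use the extended Euclidean algorithm to write 1 = 23·s + 34·t; then s mod 34 is the inverse.
Euclidean algorithm:
  23 = 0·34 + 23
  34 = 1·23 + 11
  23 = 2·11 + 1
  11 = 11·1 + 0
gcd(23,34) = 1
Back-substitution gives: 23·(3) + 34·(-2) = 1
So 23⁻¹ ≡ 3 ≡ 3 (mod 34)
Check: 23 × 3 = 69 ≡ 1 (mod 34) ✓

23⁻¹ ≡ 3 (mod 34)


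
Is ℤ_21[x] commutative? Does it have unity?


ℤ_21 has zero divisors (3·7 ≡ 0), and these lift to constant zero divisors in ℤ_21[x]; so not an integral domain
Commutative: Yes
Integral domain: No
Has unity: Yes

ℤ_21[x]: Commutative=Yes, Unity=Yes


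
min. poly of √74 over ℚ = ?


√74 satisfies x² - 74 = 0, irreducible over ℚ since 74 is squarefree

Minimal polynomial: x² - 74


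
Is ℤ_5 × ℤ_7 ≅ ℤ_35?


Comparing ℤ_5 × ℤ_7 and ℤ_35:
gcd(5,7) = 1, so ℤ_5 × ℤ_7 ≅ ℤ_35 (CRT)

Yes, ℤ_5 × ℤ_7 ≅ ℤ_35


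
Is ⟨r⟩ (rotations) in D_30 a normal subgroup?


H = ⟨r⟩ (rotations) in D_30
The rotation subgroup ⟨r⟩ has index 2 in D_30, so it is normal

Yes, normal subgroup


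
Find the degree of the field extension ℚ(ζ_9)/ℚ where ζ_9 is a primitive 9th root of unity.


[ℚ(ζ_n):ℚ] = deg Φ_n(x) = φ(n). Here φ(9) = 6

[ℚ(ζ_9)/ℚ where ζ_9 is a primitive 9th root of unity] = 6


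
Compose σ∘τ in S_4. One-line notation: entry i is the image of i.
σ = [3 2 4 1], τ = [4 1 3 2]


σ∘τ: apply τ first, then σ
1 →τ 4 →σ 1
2 →τ 1 →σ 3
3 →τ 3 →σ 4
4 →τ 2 →σ 2

σ∘τ = [1 3 4 2]


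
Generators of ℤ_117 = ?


g generates ℤ_n iff gcd(g,n) = 1
Prime factors of 117: 3, 13
Generators are g ∈ {1,...,116} not divisible by any of these primes.
Generators: {1, 2, 4, 5, 7, 8, 10, 11, 14, 16, 17, 19, 20, 22, 23, 25, 28, 29, 31, 32, 34, 35, 37, 38, 40, 41, 43, 44, 46, 47, 49, 50, 53, 55, 56, 58, 59, 61, 62, 64, 67, 68, 70, 71, 73, 74, 76, 77, 79, 80, 82, 83, 85, 86, 88, 89, 92, 94, 95, 97, 98, 100, 101, 103, 106, 107, 109, 110, 112, 113, 115, 116}
Number of generators = φ(117) = 72

Generators of ℤ_117 = {1, 2, 4, 5, 7, 8, 10, 11, 14, 16, 17, 19, 20, 22, 23, 25, 28, 29, 31, 32, 34, 35, 37, 38, 40, 41, 43, 44, 46, 47, 49, 50, 53, 55, 56, 58, 59, 61, 62, 64, 67, 68, 70, 71, 73, 74, 76, 77, 79, 80, 82, 83, 85, 86, 88, 89, 92, 94, 95, 97, 98, 100, 101, 103, 106, 107, 109, 110, 112, 113, 115, 116}


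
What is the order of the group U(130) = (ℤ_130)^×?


U(n) is the group of units mod n; |U(n)| = φ(n)
|U(130)| = φ(130) = 48

|U(130) = (ℤ_130)^×| = 48


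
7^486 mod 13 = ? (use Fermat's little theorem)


Fermat's little theorem: if p is prime and gcd(a,p)=1, then a^(p-1) ≡ 1 (mod p)
p = 13 is prime, gcd(7,13) = 1
Reduce exponent: 486 mod 12 = 6
So 7^486 ≡ 7^6 (mod 13)
7^6 mod 13 = 12

7^486 ≡ 12 (mod 13)


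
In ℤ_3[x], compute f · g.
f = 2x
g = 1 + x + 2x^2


Expand and collect like terms; reduce coefficients mod 3:
x^0: 0·1 = 0 ≡ 0 (mod 3)
x^1: 0·1 + 2·1 = 2 ≡ 2 (mod 3)
x^2: 0·2 + 2·1 = 2 ≡ 2 (mod 3)
x^3: 2·2 = 4 ≡ 1 (mod 3)
Result: 2x + 2x^2 + x^3

f · g = 2x + 2x^2 + x^3


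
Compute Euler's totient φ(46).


Factor n: 46 = 2 × 23
φ(n) = n · ∏(1 - 1/p) over distinct primes p | n
φ(46) = 46 · (1 - 1/2) · (1 - 1/23) = 22

φ(46) = 22


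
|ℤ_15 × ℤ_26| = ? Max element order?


|ℤ_15 × ℤ_26| = 15 × 26 = 390
Max element order = lcm(15,26) = 390
Cyclic? Yes (gcd=1)

|ℤ_15×ℤ_26| = 390, max element order = 390


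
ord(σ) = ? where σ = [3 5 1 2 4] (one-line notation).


Cycle decomposition: (1 3) (2 5 4)
Cycle lengths: 2, 3
Order = lcm(2, 3) = 6

ord(σ) = 6


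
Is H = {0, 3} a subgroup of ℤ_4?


Subgroup test for H = {0, 3} in (ℤ_4, +):
(1) 0 ∈ H? Yes
(2) Closure: for all a,b ∈ H, (a+b) mod 4 ∈ H? No  [counterexample: 3 + 3 = 2 ∉ H]
(3) Inverses: for all a ∈ H, -a mod 4 ∈ H? No

No, H is not a subgroup of ℤ_4


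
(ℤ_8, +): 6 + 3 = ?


Operation: addition mod 8
6 + 3 = (a + b) mod 8 with a = 6, b = 3

6 + 3 = 1


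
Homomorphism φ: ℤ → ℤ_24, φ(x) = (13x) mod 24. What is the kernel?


Kernel = preimage of identity
ker(φ) = {x ∈ ℤ : 13x ≡ 0 (mod 24)}. gcd(13,24) = 1, so 13x ≡ 0 (mod 24) ⟺ x ≡ 0 (mod 24/1 = 24). Hence ker(φ) = 24ℤ

ker(φ) = 24ℤ


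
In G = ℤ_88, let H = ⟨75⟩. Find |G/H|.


|⟨75⟩| = n / gcd(75, 88) = 88 / 1 = 88
H is normal (ℤ_88 is abelian).
|G/H| = |G| / |H| = 88 / 88 = 1

|G/H| = 1


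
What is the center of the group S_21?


Z(G) = {g ∈ G | gx = xg for all x ∈ G}
S_n is non-abelian for n ≥ 3; Z(S_21) is trivial

Z(S_21) = {e}


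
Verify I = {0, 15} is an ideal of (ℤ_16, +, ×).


Check ideal conditions for I = {0, 15} in ℤ_16:
(1) I is an additive subgroup? No
(2) For r ∈ ℤ_16 and a ∈ I: r·a ∈ I? No  [counterexample: r=2, a=15, r·a mod 16 = 14 ∉ I]

No, I is not an ideal of ℤ_16


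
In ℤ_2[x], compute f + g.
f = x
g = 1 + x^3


Add coefficients mod 2:
x^0: 0 + 1 = 1 (mod 2)
x^1: 1 + 0 = 1 (mod 2)
x^2: 0 + 0 = 0 (mod 2)
x^3: 0 + 1 = 1 (mod 2)
Result: 1 + x + x^3

f + g = 1 + x + x^3


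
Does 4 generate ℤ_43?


g generates ℤ_n iff gcd(g, n) = 1
gcd(4, 43) = 1
Since gcd = 1, 4 is a generator.

Yes, 4 generates ℤ_43


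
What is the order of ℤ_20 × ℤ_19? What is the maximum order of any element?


|ℤ_20 × ℤ_19| = 20 × 19 = 380
Max element order = lcm(20,19) = 380
Cyclic? Yes (gcd=1)

|ℤ_20×ℤ_19| = 380, max element order = 380


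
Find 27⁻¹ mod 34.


Use the extended Euclidean algorithm to write 1 = 27·s + 34·t; then s mod 34 is the inverse.
Euclidean algorithm:
  27 = 0·34 + 27
  34 = 1·27 + 7
  27 = 3·7 + 6
  7 = 1·6 + 1
  6 = 6·1 + 0
gcd(27,34) = 1
Back-substitution gives: 27·(-5) + 34·(4) = 1
So 27⁻¹ ≡ -5 ≡ 29 (mod 34)
Check: 27 × 29 = 783 ≡ 1 (mod 34) ✓

27⁻¹ ≡ 29 (mod 34)


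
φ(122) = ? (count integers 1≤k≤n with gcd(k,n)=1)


Factor n: 122 = 2 × 61
φ(n) = n · ∏(1 - 1/p) over distinct primes p | n
φ(122) = 122 · (1 - 1/2) · (1 - 1/61) = 60

φ(122) = 60


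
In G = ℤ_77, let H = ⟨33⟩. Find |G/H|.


|⟨33⟩| = n / gcd(33, 77) = 77 / 11 = 7
H is normal (ℤ_77 is abelian).
|G/H| = |G| / |H| = 77 / 7 = 11

|G/H| = 11


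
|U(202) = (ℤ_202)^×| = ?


U(n) is the group of units mod n; |U(n)| = φ(n)
|U(202)| = φ(202) = 100

|U(202) = (ℤ_202)^×| = 100


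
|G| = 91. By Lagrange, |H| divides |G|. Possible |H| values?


Lagrange's theorem: |H| divides |G|
|G| = 91
Divisors of 91: 1, 7, 13, 91

Possible subgroup orders: {1, 7, 13, 91}


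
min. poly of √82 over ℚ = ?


√82 satisfies x² - 82 = 0, irreducible over ℚ since 82 is squarefree

Minimal polynomial: x² - 82


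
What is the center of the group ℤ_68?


Z(G) = {g ∈ G | gx = xg for all x ∈ G}
ℤ_68 is abelian, so Z(G) = G

Z(ℤ_68) = ℤ_68


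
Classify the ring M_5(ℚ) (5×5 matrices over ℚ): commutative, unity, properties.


Matrix multiplication is non-commutative for n ≥ 2; the identity matrix I is the unity; singular matrices give zero divisors, so not an integral domain
Commutative: No
Integral domain: No
Has unity: Yes

M_5(ℚ) (5×5 matrices over ℚ): Commutative=No, Unity=Yes


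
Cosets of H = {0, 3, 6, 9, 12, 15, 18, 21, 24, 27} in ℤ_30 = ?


H = {0, 3, 6, 9, 12, 15, 18, 21, 24, 27}, |H| = 10
Number of cosets = |G|/|H| = 30/10 = 3
0 + H = {0, 3, 6, 9, 12, 15, 18, 21, 24, 27}
1 + H = {1, 4, 7, 10, 13, 16, 19, 22, 25, 28}
2 + H = {2, 5, 8, 11, 14, 17, 20, 23, 26, 29}

Cosets: 0+H={0,3,6,9,12,15,18,21,24,27}; 1+H={1,4,7,10,13,16,19,22,25,28}; 2+H={2,5,8,11,14,17,20,23,26,29}


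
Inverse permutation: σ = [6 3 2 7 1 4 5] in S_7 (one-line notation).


To find σ⁻¹, swap domain and range:
σ(1) = 6 → σ⁻¹(6) = 1
σ(2) = 3 → σ⁻¹(3) = 2
σ(3) = 2 → σ⁻¹(2) = 3
σ(4) = 7 → σ⁻¹(7) = 4
σ(5) = 1 → σ⁻¹(1) = 5
σ(6) = 4 → σ⁻¹(4) = 6
σ(7) = 5 → σ⁻¹(5) = 7

σ⁻¹ = [5 3 2 6 7 1 4]


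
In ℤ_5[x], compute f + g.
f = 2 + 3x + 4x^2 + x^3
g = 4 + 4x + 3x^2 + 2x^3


Add coefficients mod 5:
x^0: 2 + 4 = 1 (mod 5)
x^1: 3 + 4 = 2 (mod 5)
x^2: 4 + 3 = 2 (mod 5)
x^3: 1 + 2 = 3 (mod 5)
Result: 1 + 2x + 2x^2 + 3x^3

f + g = 1 + 2x + 2x^2 + 3x^3


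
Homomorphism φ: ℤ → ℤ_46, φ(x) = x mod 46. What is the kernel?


Kernel = preimage of identity
ker(φ) = {x ∈ ℤ : x ≡ 0 (mod 46)} = 46ℤ = {0, ±46, ±92, ...}

ker(φ) = 46ℤ


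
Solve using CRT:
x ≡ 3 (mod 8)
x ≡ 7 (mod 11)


m₁ = 8, m₂ = 11, gcd = 1, so CRT applies. M = m₁·m₂ = 88
Let M₁ = M/m₁ = 11, M₂ = M/m₂ = 8
Find y₁ ≡ M₁⁻¹ (mod m₁): 11⁻¹ ≡ 3 (mod 8)
Find y₂ ≡ M₂⁻¹ (mod m₂): 8⁻¹ ≡ 7 (mod 11)
x = a₁·M₁·y₁ + a₂·M₂·y₂ = 3·11·3 + 7·8·7 = 491
Reduce mod 88: x ≡ 51
Check: 51 mod 8 = 3 ✓, 51 mod 11 = 7 ✓

x ≡ 51 (mod 88)


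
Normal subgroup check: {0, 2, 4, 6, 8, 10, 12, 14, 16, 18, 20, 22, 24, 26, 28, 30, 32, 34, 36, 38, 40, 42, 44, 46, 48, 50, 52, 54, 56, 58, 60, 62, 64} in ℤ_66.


H = {0, 2, 4, 6, 8, 10, 12, 14, 16, 18, 20, 22, 24, 26, 28, 30, 32, 34, 36, 38, 40, 42, 44, 46, 48, 50, 52, 54, 56, 58, 60, 62, 64} in ℤ_66
ℤ_66 is abelian; every subgroup of an abelian group is normal

Yes, normal subgroup


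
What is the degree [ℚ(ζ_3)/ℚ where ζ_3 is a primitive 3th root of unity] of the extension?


[ℚ(ζ_n):ℚ] = deg Φ_n(x) = φ(n). Here φ(3) = 2

[ℚ(ζ_3)/ℚ where ζ_3 is a primitive 3th root of unity] = 2


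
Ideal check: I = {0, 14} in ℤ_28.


Check ideal conditions for I = {0, 14} in ℤ_28:
(1) I is an additive subgroup? Yes
(2) For r ∈ ℤ_28 and a ∈ I: r·a ∈ I? Yes

Yes, I is an ideal of ℤ_28


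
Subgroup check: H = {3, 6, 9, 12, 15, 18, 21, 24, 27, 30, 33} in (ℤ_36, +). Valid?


Subgroup test for H = {3, 6, 9, 12, 15, 18, 21, 24, 27, 30, 33} in (ℤ_36, +):
(1) 0 ∈ H? No
(2) Closure: for all a,b ∈ H, (a+b) mod 36 ∈ H? No  [counterexample: 3 + 33 = 0 ∉ H]
(3) Inverses: for all a ∈ H, -a mod 36 ∈ H? Yes

No, H is not a subgroup of ℤ_36


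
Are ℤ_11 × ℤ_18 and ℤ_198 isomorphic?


Comparing ℤ_11 × ℤ_18 and ℤ_198:
gcd(11,18) = 1, so ℤ_11 × ℤ_18 ≅ ℤ_198 (CRT)

Yes, ℤ_11 × ℤ_18 ≅ ℤ_198


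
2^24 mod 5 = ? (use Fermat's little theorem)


Fermat's little theorem: if p is prime and gcd(a,p)=1, then a^(p-1) ≡ 1 (mod p)
p = 5 is prime, gcd(2,5) = 1
Reduce exponent: 24 mod 4 = 0
So 2^24 ≡ 2^0 (mod 5)
2^0 = 1

2^24 ≡ 1 (mod 5)


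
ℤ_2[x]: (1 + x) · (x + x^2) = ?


Expand and collect like terms; reduce coefficients mod 2:
x^0: 1·0 = 0 ≡ 0 (mod 2)
x^1: 1·1 + 1·0 = 1 ≡ 1 (mod 2)
x^2: 1·1 + 1·1 = 2 ≡ 0 (mod 2)
x^3: 1·1 = 1 ≡ 1 (mod 2)
Result: x + x^3

f · g = x + x^3


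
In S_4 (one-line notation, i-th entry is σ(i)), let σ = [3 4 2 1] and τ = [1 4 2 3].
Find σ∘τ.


σ∘τ: apply τ first, then σ
1 →τ 1 →σ 3
2 →τ 4 →σ 1
3 →τ 2 →σ 4
4 →τ 3 →σ 2

σ∘τ = [3 1 4 2]


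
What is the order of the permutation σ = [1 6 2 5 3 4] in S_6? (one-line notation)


Cycle decomposition: (2 6 4 5 3)
Cycle lengths: 5
Order = lcm(5) = 5

ord(σ) = 5


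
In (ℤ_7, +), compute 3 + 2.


Operation: addition mod 7
3 + 2 = (a + b) mod 7 with a = 3, b = 2

3 + 2 = 5


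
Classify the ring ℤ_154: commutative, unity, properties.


ℤ_154 is a commutative ring with unity 1; 154 = 2×77 is composite, so 2·77 ≡ 0 gives zero divisors (not an integral domain)
Commutative: Yes
Integral domain: No
Has unity: Yes

ℤ_154: Commutative=Yes, Unity=Yes


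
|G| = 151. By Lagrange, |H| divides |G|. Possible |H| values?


Lagrange's theorem: |H| divides |G|
|G| = 151
Divisors of 151: 1, 151

Possible subgroup orders: {1, 151}


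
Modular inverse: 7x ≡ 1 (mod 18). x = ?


Use the extended Euclidean algorithm to write 1 = 7·s + 18·t; then s mod 18 is the inverse.
Euclidean algorithm:
  7 = 0·18 + 7
  18 = 2·7 + 4
  7 = 1·4 + 3
  4 = 1·3 + 1
  3 = 3·1 + 0
gcd(7,18) = 1
Back-substitution gives: 7·(-5) + 18·(2) = 1
So 7⁻¹ ≡ -5 ≡ 13 (mod 18)
Check: 7 × 13 = 91 ≡ 1 (mod 18) ✓

7⁻¹ ≡ 13 (mod 18)


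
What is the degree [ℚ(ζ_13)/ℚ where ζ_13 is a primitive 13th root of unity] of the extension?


[ℚ(ζ_n):ℚ] = deg Φ_n(x) = φ(n). Here φ(13) = 12

[ℚ(ζ_13)/ℚ where ζ_13 is a primitive 13th root of unity] = 12


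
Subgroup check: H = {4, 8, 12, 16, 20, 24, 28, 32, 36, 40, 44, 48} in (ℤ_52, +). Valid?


Subgroup test for H = {4, 8, 12, 16, 20, 24, 28, 32, 36, 40, 44, 48} in (ℤ_52, +):
(1) 0 ∈ H? No
(2) Closure: for all a,b ∈ H, (a+b) mod 52 ∈ H? No  [counterexample: 4 + 48 = 0 ∉ H]
(3) Inverses: for all a ∈ H, -a mod 52 ∈ H? Yes

No, H is not a subgroup of ℤ_52


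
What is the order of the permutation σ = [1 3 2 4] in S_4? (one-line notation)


Cycle decomposition: (2 3)
Cycle lengths: 2
Order = lcm(2) = 2

ord(σ) = 2


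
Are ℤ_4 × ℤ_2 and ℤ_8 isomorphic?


Comparing ℤ_4 × ℤ_2 and ℤ_8:
gcd(4,2) = 2 ≠ 1. Max element order in ℤ_4×ℤ_2 is lcm(4,2) = 4 < 8, so it has no element of order 8

No, ℤ_4 × ℤ_2 ≇ ℤ_8


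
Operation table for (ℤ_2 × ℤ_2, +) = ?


Elements: {(0,0), (0,1), (1,0), (1,1)}
Operation: componentwise addition mod (2, 2)
Entry (a, b) = ((a₁+b₁) mod 2, (a₂+b₂) mod 2)

Cayley table:
      | (0,0) | (0,1) | (1,0) | (1,1)
(0,0) | (0,0) | (0,1) | (1,0) | (1,1)
(0,1) | (0,1) | (0,0) | (1,1) | (1,0)
(1,0) | (1,0) | (1,1) | (0,0) | (0,1)
(1,1) | (1,1) | (1,0) | (0,1) | (0,0)


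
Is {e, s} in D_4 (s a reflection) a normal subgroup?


H = {e, s} in D_4 (s a reflection)
r·s·r⁻¹ = sr⁻² ≠ s for n ≥ 3, so {e, s} is not closed under conjugation

No, not a normal subgroup


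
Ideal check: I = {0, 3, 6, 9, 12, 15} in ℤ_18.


Check ideal conditions for I = {0, 3, 6, 9, 12, 15} in ℤ_18:
(1) I is an additive subgroup? Yes
(2) For r ∈ ℤ_18 and a ∈ I: r·a ∈ I? Yes

Yes, I is an ideal of ℤ_18


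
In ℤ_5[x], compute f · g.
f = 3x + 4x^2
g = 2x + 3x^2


Expand and collect like terms; reduce coefficients mod 5:
x^0: 0·0 = 0 ≡ 0 (mod 5)
x^1: 0·2 + 3·0 = 0 ≡ 0 (mod 5)
x^2: 0·3 + 3·2 + 4·0 = 6 ≡ 1 (mod 5)
x^3: 3·3 + 4·2 = 17 ≡ 2 (mod 5)
x^4: 4·3 = 12 ≡ 2 (mod 5)
Result: x^2 + 2x^3 + 2x^4

f · g = x^2 + 2x^3 + 2x^4


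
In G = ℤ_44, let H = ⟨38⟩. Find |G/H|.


|⟨38⟩| = n / gcd(38, 44) = 44 / 2 = 22
H is normal (ℤ_44 is abelian).
|G/H| = |G| / |H| = 44 / 22 = 2

|G/H| = 2


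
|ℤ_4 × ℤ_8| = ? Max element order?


|ℤ_4 × ℤ_8| = 4 × 8 = 32
Max element order = lcm(4,8) = 8
Cyclic? No (gcd=4)

|ℤ_4×ℤ_8| = 32, max element order = 8


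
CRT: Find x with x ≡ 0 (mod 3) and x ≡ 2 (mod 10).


m₁ = 3, m₂ = 10, gcd = 1, so CRT applies. M = m₁·m₂ = 30
Let M₁ = M/m₁ = 10, M₂ = M/m₂ = 3
Find y₁ ≡ M₁⁻¹ (mod m₁): 10⁻¹ ≡ 1 (mod 3)
Find y₂ ≡ M₂⁻¹ (mod m₂): 3⁻¹ ≡ 7 (mod 10)
x = a₁·M₁·y₁ + a₂·M₂·y₂ = 0·10·1 + 2·3·7 = 42
Reduce mod 30: x ≡ 12
Check: 12 mod 3 = 0 ✓, 12 mod 10 = 2 ✓

x ≡ 12 (mod 30)


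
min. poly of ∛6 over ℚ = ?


∛6 satisfies x³ - 6 = 0, irreducible over ℚ (no rational root; 6 is not a perfect cube)

Minimal polynomial: x³ - 6


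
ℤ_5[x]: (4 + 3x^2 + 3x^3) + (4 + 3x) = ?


Add coefficients mod 5:
x^0: 4 + 4 = 3 (mod 5)
x^1: 0 + 3 = 3 (mod 5)
x^2: 3 + 0 = 3 (mod 5)
x^3: 3 + 0 = 3 (mod 5)
Result: 3 + 3x + 3x^2 + 3x^3

f + g = 3 + 3x + 3x^2 + 3x^3


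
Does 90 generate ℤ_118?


g generates ℤ_n iff gcd(g, n) = 1
gcd(90, 118) = 2
Since gcd = 2 ≠ 1, ⟨90⟩ has order 59 < 118, so 90 is not a generator.

No, 90 does not generate ℤ_118


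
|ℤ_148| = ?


ℤ_n has n elements.

|ℤ_148| = 148


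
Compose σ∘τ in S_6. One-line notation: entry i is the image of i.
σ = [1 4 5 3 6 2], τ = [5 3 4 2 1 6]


σ∘τ: apply τ first, then σ
1 →τ 5 →σ 6
2 →τ 3 →σ 5
3 →τ 4 →σ 3
4 →τ 2 →σ 4
5 →τ 1 →σ 1
6 →τ 6 →σ 2

σ∘τ = [6 5 3 4 1 2]


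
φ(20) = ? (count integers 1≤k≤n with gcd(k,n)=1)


φ(n) = count of k ∈ {1,...,n} with gcd(k,n)=1
Coprimes to 20: {1, 3, 7, 9, 11, 13, 17, 19}
Count: 8

φ(20) = 8


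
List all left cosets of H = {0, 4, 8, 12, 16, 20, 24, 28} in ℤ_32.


H = {0, 4, 8, 12, 16, 20, 24, 28}, |H| = 8
Number of cosets = |G|/|H| = 32/8 = 4
0 + H = {0, 4, 8, 12, 16, 20, 24, 28}
1 + H = {1, 5, 9, 13, 17, 21, 25, 29}
2 + H = {2, 6, 10, 14, 18, 22, 26, 30}
3 + H = {3, 7, 11, 15, 19, 23, 27, 31}

Cosets: 0+H={0,4,8,12,16,20,24,28}; 1+H={1,5,9,13,17,21,25,29}; 2+H={2,6,10,14,18,22,26,30}; 3+H={3,7,11,15,19,23,27,31}


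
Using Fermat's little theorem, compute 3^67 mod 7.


Fermat's little theorem: if p is prime and gcd(a,p)=1, then a^(p-1) ≡ 1 (mod p)
p = 7 is prime, gcd(3,7) = 1
Reduce exponent: 67 mod 6 = 1
So 3^67 ≡ 3^1 (mod 7)
3^1 mod 7 = 3

3^67 ≡ 3 (mod 7)


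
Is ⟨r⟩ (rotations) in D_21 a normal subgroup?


H = ⟨r⟩ (rotations) in D_21
The rotation subgroup ⟨r⟩ has index 2 in D_21, so it is normal

Yes, normal subgroup


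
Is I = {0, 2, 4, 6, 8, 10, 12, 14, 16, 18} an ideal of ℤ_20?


Check ideal conditions for I = {0, 2, 4, 6, 8, 10, 12, 14, 16, 18} in ℤ_20:
(1) I is an additive subgroup? Yes
(2) For r ∈ ℤ_20 and a ∈ I: r·a ∈ I? Yes

Yes, I is an ideal of ℤ_20


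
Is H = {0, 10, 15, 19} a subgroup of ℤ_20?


Subgroup test for H = {0, 10, 15, 19} in (ℤ_20, +):
(1) 0 ∈ H? Yes
(2) Closure: for all a,b ∈ H, (a+b) mod 20 ∈ H? No  [counterexample: 10 + 15 = 5 ∉ H]
(3) Inverses: for all a ∈ H, -a mod 20 ∈ H? No

No, H is not a subgroup of ℤ_20


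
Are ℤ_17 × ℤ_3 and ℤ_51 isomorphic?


Comparing ℤ_17 × ℤ_3 and ℤ_51:
gcd(17,3) = 1, so ℤ_17 × ℤ_3 ≅ ℤ_51 (CRT)

Yes, ℤ_17 × ℤ_3 ≅ ℤ_51


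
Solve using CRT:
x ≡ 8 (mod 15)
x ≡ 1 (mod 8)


m₁ = 15, m₂ = 8, gcd = 1, so CRT applies. M = m₁·m₂ = 120
Let M₁ = M/m₁ = 8, M₂ = M/m₂ = 15
Find y₁ ≡ M₁⁻¹ (mod m₁): 8⁻¹ ≡ 2 (mod 15)
Find y₂ ≡ M₂⁻¹ (mod m₂): 15⁻¹ ≡ 7 (mod 8)
x = a₁·M₁·y₁ + a₂·M₂·y₂ = 8·8·2 + 1·15·7 = 233
Reduce mod 120: x ≡ 113
Check: 113 mod 15 = 8 ✓, 113 mod 8 = 1 ✓

x ≡ 113 (mod 120)


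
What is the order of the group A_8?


|A_n| = n!/2 (even permutations)
|A_8| = 8!/2 = 40320/2 = 20160

|A_8| = 20160


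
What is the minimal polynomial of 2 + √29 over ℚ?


Let α = 2 + √29. Then α - 2 = √29, so (α - 2)² = 29, giving α² - 4α - 25 = 0. Degree 2 and α ∉ ℚ, so this is the minimal polynomial.

Minimal polynomial: x² - 4x - 25


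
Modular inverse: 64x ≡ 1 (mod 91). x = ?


Use the extended Euclidean algorithm to write 1 = 64·s + 91·t; then s mod 91 is the inverse.
Euclidean algorithm:
  64 = 0·91 + 64
  91 = 1·64 + 27
  64 = 2·27 + 10
  27 = 2·10 + 7
  10 = 1·7 + 3
  7 = 2·3 + 1
  3 = 3·1 + 0
gcd(64,91) = 1
Back-substitution gives: 64·(-27) + 91·(19) = 1
So 64⁻¹ ≡ -27 ≡ 64 (mod 91)
Check: 64 × 64 = 4096 ≡ 1 (mod 91) ✓

64⁻¹ ≡ 64 (mod 91)


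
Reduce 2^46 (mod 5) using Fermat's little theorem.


Fermat's little theorem: if p is prime and gcd(a,p)=1, then a^(p-1) ≡ 1 (mod p)
p = 5 is prime, gcd(2,5) = 1
Reduce exponent: 46 mod 4 = 2
So 2^46 ≡ 2^2 (mod 5)
2^2 mod 5 = 4

2^46 ≡ 4 (mod 5)


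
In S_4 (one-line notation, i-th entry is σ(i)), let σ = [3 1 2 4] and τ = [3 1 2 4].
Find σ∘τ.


σ∘τ: apply τ first, then σ
1 →τ 3 →σ 2
2 →τ 1 →σ 3
3 →τ 2 →σ 1
4 →τ 4 →σ 4

σ∘τ = [2 3 1 4]


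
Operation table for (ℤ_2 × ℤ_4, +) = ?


Elements: {(0,0), (0,1), (0,2), (0,3), (1,0), (1,1), (1,2), (1,3)}
Operation: componentwise addition mod (2, 4)
Entry (a, b) = ((a₁+b₁) mod 2, (a₂+b₂) mod 4)

Cayley table:
      | (0,0) | (0,1) | (0,2) | (0,3) | (1,0) | (1,1) | (1,2) | (1,3)
(0,0) | (0,0) | (0,1) | (0,2) | (0,3) | (1,0) | (1,1) | (1,2) | (1,3)
(0,1) | (0,1) | (0,2) | (0,3) | (0,0) | (1,1) | (1,2) | (1,3) | (1,0)
(0,2) | (0,2) | (0,3) | (0,0) | (0,1) | (1,2) | (1,3) | (1,0) | (1,1)
(0,3) | (0,3) | (0,0) | (0,1) | (0,2) | (1,3) | (1,0) | (1,1) | (1,2)
(1,0) | (1,0) | (1,1) | (1,2) | (1,3) | (0,0) | (0,1) | (0,2) | (0,3)
(1,1) | (1,1) | (1,2) | (1,3) | (1,0) | (0,1) | (0,2) | (0,3) | (0,0)
(1,2) | (1,2) | (1,3) | (1,0) | (1,1) | (0,2) | (0,3) | (0,0) | (0,1)
(1,3) | (1,3) | (1,0) | (1,1) | (1,2) | (0,3) | (0,0) | (0,1) | (0,2)


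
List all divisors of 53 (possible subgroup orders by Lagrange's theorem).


Lagrange's theorem: |H| divides |G|
|G| = 53
Divisors of 53: 1, 53

Possible subgroup orders: {1, 53}


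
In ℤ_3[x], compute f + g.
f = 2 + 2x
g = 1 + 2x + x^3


Add coefficients mod 3:
x^0: 2 + 1 = 0 (mod 3)
x^1: 2 + 2 = 1 (mod 3)
x^2: 0 + 0 = 0 (mod 3)
x^3: 0 + 1 = 1 (mod 3)
Result: x + x^3

f + g = x + x^3


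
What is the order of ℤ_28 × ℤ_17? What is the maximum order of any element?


|ℤ_28 × ℤ_17| = 28 × 17 = 476
Max element order = lcm(28,17) = 476
Cyclic? Yes (gcd=1)

|ℤ_28×ℤ_17| = 476, max element order = 476


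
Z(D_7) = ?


Z(G) = {g ∈ G | gx = xg for all x ∈ G}
For odd n, Z(D_n) = {e}: no nontrivial rotation commutes with all reflections

Z(D_7) = {e}


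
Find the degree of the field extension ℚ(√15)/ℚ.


√15 has minimal polynomial x² - 15 (irreducible over ℚ since 15 is squarefree)

[ℚ(√15)/ℚ] = 2


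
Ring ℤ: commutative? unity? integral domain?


integers form a commutative ring with unity 1; no zero divisors
Commutative: Yes
Integral domain: Yes
Has unity: Yes

ℤ: Commutative=Yes, Unity=Yes


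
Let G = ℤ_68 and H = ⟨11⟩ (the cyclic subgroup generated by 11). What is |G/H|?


|⟨11⟩| = n / gcd(11, 68) = 68 / 1 = 68
H is normal (ℤ_68 is abelian).
|G/H| = |G| / |H| = 68 / 68 = 1

|G/H| = 1


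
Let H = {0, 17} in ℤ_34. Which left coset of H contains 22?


22 + H = {22 + h (mod 34) : h ∈ H}
22+0=22, 22+17=5
22 + H = {5, 22} = 5 + H

22 + H = {5, 22}


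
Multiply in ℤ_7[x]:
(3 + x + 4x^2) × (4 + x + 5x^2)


Expand and collect like terms; reduce coefficients mod 7:
x^0: 3·4 = 12 ≡ 5 (mod 7)
x^1: 3·1 + 1·4 = 7 ≡ 0 (mod 7)
x^2: 3·5 + 1·1 + 4·4 = 32 ≡ 4 (mod 7)
x^3: 1·5 + 4·1 = 9 ≡ 2 (mod 7)
x^4: 4·5 = 20 ≡ 6 (mod 7)
Result: 5 + 4x^2 + 2x^3 + 6x^4

f · g = 5 + 4x^2 + 2x^3 + 6x^4


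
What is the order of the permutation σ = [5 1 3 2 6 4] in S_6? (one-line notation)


Cycle decomposition: (1 5 6 4 2)
Cycle lengths: 5
Order = lcm(5) = 5

ord(σ) = 5


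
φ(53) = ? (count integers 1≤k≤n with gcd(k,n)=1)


Factor n: 53 = 53
φ(n) = n · ∏(1 - 1/p) over distinct primes p | n
φ(53) = 53 · (1 - 1/53) = 52

φ(53) = 52


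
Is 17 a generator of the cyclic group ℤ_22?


g generates ℤ_n iff gcd(g, n) = 1
gcd(17, 22) = 1
Since gcd = 1, 17 is a generator.

Yes, 17 generates ℤ_22


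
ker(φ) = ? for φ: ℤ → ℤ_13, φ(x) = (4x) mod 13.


Kernel = preimage of identity
ker(φ) = {x ∈ ℤ : 4x ≡ 0 (mod 13)}. gcd(4,13) = 1, so 4x ≡ 0 (mod 13) ⟺ x ≡ 0 (mod 13/1 = 13). Hence ker(φ) = 13ℤ

ker(φ) = 13ℤ


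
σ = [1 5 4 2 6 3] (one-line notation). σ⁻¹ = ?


To find σ⁻¹, swap domain and range:
σ(1) = 1 → σ⁻¹(1) = 1
σ(2) = 5 → σ⁻¹(5) = 2
σ(3) = 4 → σ⁻¹(4) = 3
σ(4) = 2 → σ⁻¹(2) = 4
σ(5) = 6 → σ⁻¹(6) = 5
σ(6) = 3 → σ⁻¹(3) = 6

σ⁻¹ = [1 4 6 3 2 5]


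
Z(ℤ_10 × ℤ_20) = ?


Z(G) = {g ∈ G | gx = xg for all x ∈ G}
Direct product of abelian groups is abelian, so Z(G) = G

Z(ℤ_10 × ℤ_20) = ℤ_10 × ℤ_20


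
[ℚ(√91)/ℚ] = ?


√91 has minimal polynomial x² - 91 (irreducible over ℚ since 91 is squarefree)

[ℚ(√91)/ℚ] = 2


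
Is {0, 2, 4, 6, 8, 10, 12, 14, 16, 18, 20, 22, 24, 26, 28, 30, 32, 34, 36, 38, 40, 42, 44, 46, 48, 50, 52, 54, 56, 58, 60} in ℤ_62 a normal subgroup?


H = {0, 2, 4, 6, 8, 10, 12, 14, 16, 18, 20, 22, 24, 26, 28, 30, 32, 34, 36, 38, 40, 42, 44, 46, 48, 50, 52, 54, 56, 58, 60} in ℤ_62
ℤ_62 is abelian; every subgroup of an abelian group is normal

Yes, normal subgroup


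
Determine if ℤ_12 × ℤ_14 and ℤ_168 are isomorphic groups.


Comparing ℤ_12 × ℤ_14 and ℤ_168:
gcd(12,14) = 2 ≠ 1. Max element order in ℤ_12×ℤ_14 is lcm(12,14) = 84 < 168, so it has no element of order 168

No, ℤ_12 × ℤ_14 ≇ ℤ_168


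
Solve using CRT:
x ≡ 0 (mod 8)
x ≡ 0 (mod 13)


m₁ = 8, m₂ = 13, gcd = 1, so CRT applies. M = m₁·m₂ = 104
Let M₁ = M/m₁ = 13, M₂ = M/m₂ = 8
Find y₁ ≡ M₁⁻¹ (mod m₁): 13⁻¹ ≡ 5 (mod 8)
Find y₂ ≡ M₂⁻¹ (mod m₂): 8⁻¹ ≡ 5 (mod 13)
x = a₁·M₁·y₁ + a₂·M₂·y₂ = 0·13·5 + 0·8·5 = 0
Reduce mod 104: x ≡ 0
Check: 0 mod 8 = 0 ✓, 0 mod 13 = 0 ✓

x ≡ 0 (mod 104)


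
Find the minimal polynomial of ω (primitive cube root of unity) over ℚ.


ω satisfies x² + x + 1 = 0 (the cyclotomic polynomial Φ₃)

Minimal polynomial: x² + x + 1


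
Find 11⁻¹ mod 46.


Use the extended Euclidean algorithm to write 1 = 11·s + 46·t; then s mod 46 is the inverse.
Euclidean algorithm:
  11 = 0·46 + 11
  46 = 4·11 + 2
  11 = 5·2 + 1
  2 = 2·1 + 0
gcd(11,46) = 1
Back-substitution gives: 11·(21) + 46·(-5) = 1
So 11⁻¹ ≡ 21 ≡ 21 (mod 46)
Check: 11 × 21 = 231 ≡ 1 (mod 46) ✓

11⁻¹ ≡ 21 (mod 46)


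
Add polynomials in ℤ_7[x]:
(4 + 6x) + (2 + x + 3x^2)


Add coefficients mod 7:
x^0: 4 + 2 = 6 (mod 7)
x^1: 6 + 1 = 0 (mod 7)
x^2: 0 + 3 = 3 (mod 7)
Result: 6 + 3x^2

f + g = 6 + 3x^2


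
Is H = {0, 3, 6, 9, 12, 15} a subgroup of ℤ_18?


Subgroup test for H = {0, 3, 6, 9, 12, 15} in (ℤ_18, +):
(1) 0 ∈ H? Yes
(2) Closure: for all a,b ∈ H, (a+b) mod 18 ∈ H? Yes
(3) Inverses: for all a ∈ H, -a mod 18 ∈ H? Yes

Yes, H is a subgroup of ℤ_18


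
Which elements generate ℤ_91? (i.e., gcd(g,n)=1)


g generates ℤ_n iff gcd(g,n) = 1
Prime factors of 91: 7, 13
Generators are g ∈ {1,...,90} not divisible by any of these primes.
Generators: {1, 2, 3, 4, 5, 6, 8, 9, 10, 11, 12, 15, 16, 17, 18, 19, 20, 22, 23, 24, 25, 27, 29, 30, 31, 32, 33, 34, 36, 37, 38, 40, 41, 43, 44, 45, 46, 47, 48, 50, 51, 53, 54, 55, 57, 58, 59, 60, 61, 62, 64, 66, 67, 68, 69, 71, 72, 73, 74, 75, 76, 79, 80, 81, 82, 83, 85, 86, 87, 88, 89, 90}
Number of generators = φ(91) = 72

Generators of ℤ_91 = {1, 2, 3, 4, 5, 6, 8, 9, 10, 11, 12, 15, 16, 17, 18, 19, 20, 22, 23, 24, 25, 27, 29, 30, 31, 32, 33, 34, 36, 37, 38, 40, 41, 43, 44, 45, 46, 47, 48, 50, 51, 53, 54, 55, 57, 58, 59, 60, 61, 62, 64, 66, 67, 68, 69, 71, 72, 73, 74, 75, 76, 79, 80, 81, 82, 83, 85, 86, 87, 88, 89, 90}


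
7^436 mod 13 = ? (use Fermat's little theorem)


Fermat's little theorem: if p is prime and gcd(a,p)=1, then a^(p-1) ≡ 1 (mod p)
p = 13 is prime, gcd(7,13) = 1
Reduce exponent: 436 mod 12 = 4
So 7^436 ≡ 7^4 (mod 13)
7^4 mod 13 = 9

7^436 ≡ 9 (mod 13)


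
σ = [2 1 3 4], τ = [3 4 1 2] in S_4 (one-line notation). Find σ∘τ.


σ∘τ: apply τ first, then σ
1 →τ 3 →σ 3
2 →τ 4 →σ 4
3 →τ 1 →σ 2
4 →τ 2 →σ 1

σ∘τ = [3 4 2 1]


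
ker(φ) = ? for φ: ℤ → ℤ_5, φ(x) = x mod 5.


Kernel = preimage of identity
ker(φ) = {x ∈ ℤ : x ≡ 0 (mod 5)} = 5ℤ = {0, ±5, ±10, ...}

ker(φ) = 5ℤ


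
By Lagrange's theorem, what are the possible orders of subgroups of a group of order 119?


Lagrange's theorem: |H| divides |G|
|G| = 119
Divisors of 119: 1, 7, 17, 119

Possible subgroup orders: {1, 7, 17, 119}


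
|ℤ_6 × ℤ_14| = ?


|A × B| = |A| · |B|
|ℤ_6 × ℤ_14| = 6 × 14 = 84

|ℤ_6 × ℤ_14| = 84


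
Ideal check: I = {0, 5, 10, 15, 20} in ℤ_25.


Check ideal conditions for I = {0, 5, 10, 15, 20} in ℤ_25:
(1) I is an additive subgroup? Yes
(2) For r ∈ ℤ_25 and a ∈ I: r·a ∈ I? Yes

Yes, I is an ideal of ℤ_25


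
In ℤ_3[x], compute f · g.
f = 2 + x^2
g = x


Expand and collect like terms; reduce coefficients mod 3:
x^0: 2·0 = 0 ≡ 0 (mod 3)
x^1: 2·1 + 0·0 = 2 ≡ 2 (mod 3)
x^2: 0·1 + 1·0 = 0 ≡ 0 (mod 3)
x^3: 1·1 = 1 ≡ 1 (mod 3)
Result: 2x + x^3

f · g = 2x + x^3


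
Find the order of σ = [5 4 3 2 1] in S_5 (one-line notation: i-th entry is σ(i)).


Cycle decomposition: (1 5) (2 4)
Cycle lengths: 2, 2
Order = lcm(2, 2) = 2

ord(σ) = 2


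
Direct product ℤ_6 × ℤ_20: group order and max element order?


|ℤ_6 × ℤ_20| = 6 × 20 = 120
Max element order = lcm(6,20) = 60
Cyclic? No (gcd=2)

|ℤ_6×ℤ_20| = 120, max element order = 60


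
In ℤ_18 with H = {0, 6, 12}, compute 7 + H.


7 + H = {7 + h (mod 18) : h ∈ H}
7+0=7, 7+6=13, 7+12=1
7 + H = {1, 7, 13} = 1 + H

7 + H = {1, 7, 13}


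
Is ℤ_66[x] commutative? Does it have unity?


ℤ_66 has zero divisors (2·33 ≡ 0), and these lift to constant zero divisors in ℤ_66[x]; so not an integral domain
Commutative: Yes
Integral domain: No
Has unity: Yes

ℤ_66[x]: Commutative=Yes, Unity=Yes


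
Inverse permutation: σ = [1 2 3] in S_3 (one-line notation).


To find σ⁻¹, swap domain and range:
σ(1) = 1 → σ⁻¹(1) = 1
σ(2) = 2 → σ⁻¹(2) = 2
σ(3) = 3 → σ⁻¹(3) = 3

σ⁻¹ = [1 2 3]
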